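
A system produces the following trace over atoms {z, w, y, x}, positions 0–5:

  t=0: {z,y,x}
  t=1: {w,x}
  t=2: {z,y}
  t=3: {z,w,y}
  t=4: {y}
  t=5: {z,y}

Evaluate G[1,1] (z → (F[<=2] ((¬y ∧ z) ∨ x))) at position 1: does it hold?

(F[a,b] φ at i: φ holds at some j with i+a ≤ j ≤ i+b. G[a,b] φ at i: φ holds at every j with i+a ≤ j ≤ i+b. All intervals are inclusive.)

Does not hold

Check (z → (F[<=2] ((¬y ∧ z) ∨ x))) at every j in [2,2]:
  j=2: antecedent true; consequent fails (none in [2,4]) → ✗
Fails at j=2 → formula fails.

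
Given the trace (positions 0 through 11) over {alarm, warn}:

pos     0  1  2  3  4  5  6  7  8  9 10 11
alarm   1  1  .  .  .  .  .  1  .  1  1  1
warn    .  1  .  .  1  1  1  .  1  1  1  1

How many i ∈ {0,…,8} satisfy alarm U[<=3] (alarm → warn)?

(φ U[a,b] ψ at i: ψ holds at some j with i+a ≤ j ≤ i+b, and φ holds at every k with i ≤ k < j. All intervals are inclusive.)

9

Evaluate at each i in [0,8]:
  i=0: ✓ (rhs at j=1; lhs holds on [0,0])
  i=1: ✓ (rhs at j=1)
  i=2: ✓ (rhs at j=2)
  i=3: ✓ (rhs at j=3)
  i=4: ✓ (rhs at j=4)
  i=5: ✓ (rhs at j=5)
  i=6: ✓ (rhs at j=6)
  i=7: ✓ (rhs at j=8; lhs holds on [7,7])
  i=8: ✓ (rhs at j=8)
Positions where it holds: {0, 1, 2, 3, 4, 5, 6, 7, 8} → 9.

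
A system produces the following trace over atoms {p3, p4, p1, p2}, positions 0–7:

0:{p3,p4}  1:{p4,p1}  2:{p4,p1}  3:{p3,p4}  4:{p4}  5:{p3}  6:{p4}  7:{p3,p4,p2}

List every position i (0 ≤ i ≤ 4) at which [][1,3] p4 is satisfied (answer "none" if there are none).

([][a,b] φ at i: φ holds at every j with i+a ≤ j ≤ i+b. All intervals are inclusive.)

Evaluate at each i in [0,4]:
  i=0: ✓ (all of [1,3])
  i=1: ✓ (all of [2,4])
  i=2: ✗ (fails at j=5)
  i=3: ✗ (fails at j=5)
  i=4: ✗ (fails at j=5)

0, 1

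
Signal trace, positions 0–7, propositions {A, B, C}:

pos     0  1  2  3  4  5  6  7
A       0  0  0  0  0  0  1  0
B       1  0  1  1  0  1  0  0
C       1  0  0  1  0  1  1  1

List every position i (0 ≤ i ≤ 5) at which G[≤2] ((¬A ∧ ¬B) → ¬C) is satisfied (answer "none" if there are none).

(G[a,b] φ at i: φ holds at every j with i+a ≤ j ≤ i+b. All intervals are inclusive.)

0, 1, 2, 3, 4

Evaluate at each i in [0,5]:
  i=0: ✓ (all of [0,2])
  i=1: ✓ (all of [1,3])
  i=2: ✓ (all of [2,4])
  i=3: ✓ (all of [3,5])
  i=4: ✓ (all of [4,6])
  i=5: ✗ (fails at j=7)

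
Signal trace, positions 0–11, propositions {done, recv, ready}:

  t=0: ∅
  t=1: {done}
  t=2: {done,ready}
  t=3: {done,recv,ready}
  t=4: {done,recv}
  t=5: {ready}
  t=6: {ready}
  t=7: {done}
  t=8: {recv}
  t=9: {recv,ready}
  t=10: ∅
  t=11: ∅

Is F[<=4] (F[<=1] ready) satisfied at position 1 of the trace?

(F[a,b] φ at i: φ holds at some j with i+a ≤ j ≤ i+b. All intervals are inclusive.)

Check F[<=1] ready at each j in [1,5]:
  j=1: holds (witness at 2)
  j=2: holds (witness at 2)
  j=3: holds (witness at 3)
  j=4: holds (witness at 5)
  j=5: holds (witness at 5)
Found at j=1 → formula holds.

True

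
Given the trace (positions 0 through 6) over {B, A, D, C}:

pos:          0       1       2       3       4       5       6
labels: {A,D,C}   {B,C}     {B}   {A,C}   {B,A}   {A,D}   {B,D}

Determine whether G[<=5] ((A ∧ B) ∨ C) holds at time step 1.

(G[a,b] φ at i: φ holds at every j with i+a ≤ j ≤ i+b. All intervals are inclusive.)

Check ((A ∧ B) ∨ C) at every j in [1,6]:
  j=1: true
  j=2: false
  j=3: true
  j=4: true
  j=5: false
  j=6: false
Fails at j=2 → formula fails.

No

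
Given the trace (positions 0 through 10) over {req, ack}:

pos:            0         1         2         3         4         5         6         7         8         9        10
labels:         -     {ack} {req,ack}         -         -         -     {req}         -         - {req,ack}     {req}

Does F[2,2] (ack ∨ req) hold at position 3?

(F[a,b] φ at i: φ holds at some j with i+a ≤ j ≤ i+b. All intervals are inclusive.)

Check (ack ∨ req) at each j in [5,5]:
  j=5: false
No position in the window satisfies it → formula fails.

Does not hold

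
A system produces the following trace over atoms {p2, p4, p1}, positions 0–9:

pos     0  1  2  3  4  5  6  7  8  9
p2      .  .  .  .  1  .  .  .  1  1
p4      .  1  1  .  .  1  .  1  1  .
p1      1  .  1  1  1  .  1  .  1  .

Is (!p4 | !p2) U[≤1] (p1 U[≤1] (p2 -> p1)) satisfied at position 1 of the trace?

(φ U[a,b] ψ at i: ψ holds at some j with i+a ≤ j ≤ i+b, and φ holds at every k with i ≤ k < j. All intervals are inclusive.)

Yes

Need some j in [1,2] with (p1 U[≤1] (p2 -> p1)), and (!p4 | !p2) at every k in [1,j-1].
  j=1: (p1 U[≤1] (p2 -> p1)) holds; no prefix to check → satisfied.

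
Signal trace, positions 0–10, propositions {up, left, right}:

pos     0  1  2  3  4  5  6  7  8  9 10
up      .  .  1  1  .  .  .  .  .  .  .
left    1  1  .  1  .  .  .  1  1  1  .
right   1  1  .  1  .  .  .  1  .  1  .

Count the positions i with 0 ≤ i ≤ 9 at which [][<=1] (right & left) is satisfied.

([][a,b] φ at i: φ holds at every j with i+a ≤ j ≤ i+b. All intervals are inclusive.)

Evaluate at each i in [0,9]:
  i=0: ✓ (all of [0,1])
  i=1: ✗ (fails at j=2)
  i=2: ✗ (fails at j=2)
  i=3: ✗ (fails at j=4)
  i=4: ✗ (fails at j=4)
  i=5: ✗ (fails at j=5)
  i=6: ✗ (fails at j=6)
  i=7: ✗ (fails at j=8)
  i=8: ✗ (fails at j=8)
  i=9: ✗ (fails at j=10)
Positions where it holds: {0} → 1.

1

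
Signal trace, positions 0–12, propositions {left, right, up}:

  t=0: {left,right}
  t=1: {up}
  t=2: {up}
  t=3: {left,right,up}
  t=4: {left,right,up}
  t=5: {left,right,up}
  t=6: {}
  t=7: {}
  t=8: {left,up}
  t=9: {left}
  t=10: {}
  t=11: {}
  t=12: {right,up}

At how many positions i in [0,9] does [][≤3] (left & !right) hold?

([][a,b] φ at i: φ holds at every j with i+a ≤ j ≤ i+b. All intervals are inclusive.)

0

Evaluate at each i in [0,9]:
  i=0: ✗ (fails at j=0)
  i=1: ✗ (fails at j=1)
  i=2: ✗ (fails at j=2)
  i=3: ✗ (fails at j=3)
  i=4: ✗ (fails at j=4)
  i=5: ✗ (fails at j=5)
  i=6: ✗ (fails at j=6)
  i=7: ✗ (fails at j=7)
  i=8: ✗ (fails at j=10)
  i=9: ✗ (fails at j=10)
Positions where it holds: {} → 0.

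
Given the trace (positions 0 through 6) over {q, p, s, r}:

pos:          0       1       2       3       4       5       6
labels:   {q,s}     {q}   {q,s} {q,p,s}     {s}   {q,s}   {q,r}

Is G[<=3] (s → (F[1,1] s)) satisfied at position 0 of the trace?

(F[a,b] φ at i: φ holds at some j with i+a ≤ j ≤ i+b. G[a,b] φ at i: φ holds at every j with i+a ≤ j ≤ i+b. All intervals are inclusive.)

Check (s → (F[1,1] s)) at every j in [0,3]:
  j=0: antecedent true; consequent fails (none in [1,1]) → ✗
  j=1: antecedent false → ✓
  j=2: antecedent true; consequent holds (witness at 3) → ✓
  j=3: antecedent true; consequent holds (witness at 4) → ✓
Fails at j=0 → formula fails.

False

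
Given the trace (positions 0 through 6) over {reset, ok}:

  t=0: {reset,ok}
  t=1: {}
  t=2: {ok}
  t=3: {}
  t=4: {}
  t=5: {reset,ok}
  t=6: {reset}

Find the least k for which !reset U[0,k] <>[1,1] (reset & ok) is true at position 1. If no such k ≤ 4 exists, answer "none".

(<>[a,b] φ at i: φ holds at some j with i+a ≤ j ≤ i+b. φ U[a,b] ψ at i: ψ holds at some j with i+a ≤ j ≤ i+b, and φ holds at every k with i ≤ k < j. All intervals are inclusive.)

3

Need earliest j ≥ 1 with <>[1,1] (reset & ok), and !reset at every k in [1,j-1].
  j=1: rhs fails.
  j=2: rhs fails.
  j=3: rhs fails.
  j=4: rhs holds; lhs holds on [1,3]. k = 3.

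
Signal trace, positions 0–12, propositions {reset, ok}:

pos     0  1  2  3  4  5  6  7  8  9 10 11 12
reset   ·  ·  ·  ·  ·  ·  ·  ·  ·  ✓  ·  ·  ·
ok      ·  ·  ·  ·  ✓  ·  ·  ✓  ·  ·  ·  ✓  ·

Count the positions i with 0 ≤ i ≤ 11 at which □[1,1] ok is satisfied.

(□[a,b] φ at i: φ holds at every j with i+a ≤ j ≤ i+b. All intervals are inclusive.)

3

Evaluate at each i in [0,11]:
  i=0: ✗ (fails at j=1)
  i=1: ✗ (fails at j=2)
  i=2: ✗ (fails at j=3)
  i=3: ✓ (all of [4,4])
  i=4: ✗ (fails at j=5)
  i=5: ✗ (fails at j=6)
  i=6: ✓ (all of [7,7])
  i=7: ✗ (fails at j=8)
  i=8: ✗ (fails at j=9)
  i=9: ✗ (fails at j=10)
  i=10: ✓ (all of [11,11])
  i=11: ✗ (fails at j=12)
Positions where it holds: {3, 6, 10} → 3.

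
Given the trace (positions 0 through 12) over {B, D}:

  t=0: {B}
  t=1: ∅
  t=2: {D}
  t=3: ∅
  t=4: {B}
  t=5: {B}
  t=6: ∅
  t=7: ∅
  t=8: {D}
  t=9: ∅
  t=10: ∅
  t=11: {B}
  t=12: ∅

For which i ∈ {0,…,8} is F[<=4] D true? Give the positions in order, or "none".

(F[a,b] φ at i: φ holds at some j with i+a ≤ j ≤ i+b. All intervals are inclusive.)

0, 1, 2, 4, 5, 6, 7, 8

Evaluate at each i in [0,8]:
  i=0: ✓ (witness j=2)
  i=1: ✓ (witness j=2)
  i=2: ✓ (witness j=2)
  i=3: ✗ (none in [3,7])
  i=4: ✓ (witness j=8)
  i=5: ✓ (witness j=8)
  i=6: ✓ (witness j=8)
  i=7: ✓ (witness j=8)
  i=8: ✓ (witness j=8)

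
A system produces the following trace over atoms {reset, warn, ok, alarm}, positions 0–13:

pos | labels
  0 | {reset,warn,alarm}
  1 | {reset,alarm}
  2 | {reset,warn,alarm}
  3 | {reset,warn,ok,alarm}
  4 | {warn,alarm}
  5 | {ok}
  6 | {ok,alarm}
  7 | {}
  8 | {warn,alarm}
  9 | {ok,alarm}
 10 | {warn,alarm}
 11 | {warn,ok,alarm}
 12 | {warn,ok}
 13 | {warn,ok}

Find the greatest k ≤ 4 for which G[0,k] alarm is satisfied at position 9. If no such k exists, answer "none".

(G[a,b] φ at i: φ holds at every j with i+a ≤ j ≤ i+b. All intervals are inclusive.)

alarm must hold from j=9 onward; find where it first fails.
  j=9: holds
  j=10: holds
  j=11: holds
  j=12: fails
Holds on [9,11], so largest k = 2.

2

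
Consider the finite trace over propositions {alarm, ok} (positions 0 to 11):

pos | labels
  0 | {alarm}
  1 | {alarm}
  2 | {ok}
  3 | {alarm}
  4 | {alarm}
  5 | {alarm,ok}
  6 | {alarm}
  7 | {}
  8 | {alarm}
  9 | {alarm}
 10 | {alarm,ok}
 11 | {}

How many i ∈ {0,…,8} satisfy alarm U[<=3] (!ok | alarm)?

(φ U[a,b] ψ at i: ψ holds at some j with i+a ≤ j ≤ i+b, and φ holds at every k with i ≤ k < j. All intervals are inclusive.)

8

Evaluate at each i in [0,8]:
  i=0: ✓ (rhs at j=0)
  i=1: ✓ (rhs at j=1)
  i=2: ✗ (lhs fails at k=2 before rhs at j=3)
  i=3: ✓ (rhs at j=3)
  i=4: ✓ (rhs at j=4)
  i=5: ✓ (rhs at j=5)
  i=6: ✓ (rhs at j=6)
  i=7: ✓ (rhs at j=7)
  i=8: ✓ (rhs at j=8)
Positions where it holds: {0, 1, 3, 4, 5, 6, 7, 8} → 8.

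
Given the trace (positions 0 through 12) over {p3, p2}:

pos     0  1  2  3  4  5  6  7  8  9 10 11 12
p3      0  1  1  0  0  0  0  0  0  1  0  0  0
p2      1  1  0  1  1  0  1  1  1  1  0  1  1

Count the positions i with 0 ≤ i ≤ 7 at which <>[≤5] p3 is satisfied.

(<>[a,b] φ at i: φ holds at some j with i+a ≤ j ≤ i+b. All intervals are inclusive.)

7

Evaluate at each i in [0,7]:
  i=0: ✓ (witness j=1)
  i=1: ✓ (witness j=1)
  i=2: ✓ (witness j=2)
  i=3: ✗ (none in [3,8])
  i=4: ✓ (witness j=9)
  i=5: ✓ (witness j=9)
  i=6: ✓ (witness j=9)
  i=7: ✓ (witness j=9)
Positions where it holds: {0, 1, 2, 4, 5, 6, 7} → 7.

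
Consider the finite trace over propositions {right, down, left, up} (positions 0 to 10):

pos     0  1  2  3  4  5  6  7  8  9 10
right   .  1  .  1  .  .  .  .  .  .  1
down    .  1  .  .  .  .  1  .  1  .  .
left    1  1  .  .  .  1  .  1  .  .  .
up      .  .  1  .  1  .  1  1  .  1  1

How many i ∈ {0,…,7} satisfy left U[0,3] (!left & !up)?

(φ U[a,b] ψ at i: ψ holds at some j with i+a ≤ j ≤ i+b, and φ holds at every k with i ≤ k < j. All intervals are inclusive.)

Evaluate at each i in [0,7]:
  i=0: ✗ (lhs fails at k=2 before rhs at j=3)
  i=1: ✗ (lhs fails at k=2 before rhs at j=3)
  i=2: ✗ (lhs fails at k=2 before rhs at j=3)
  i=3: ✓ (rhs at j=3)
  i=4: ✗ (no rhs in [4,7])
  i=5: ✗ (lhs fails at k=6 before rhs at j=8)
  i=6: ✗ (lhs fails at k=6 before rhs at j=8)
  i=7: ✓ (rhs at j=8; lhs holds on [7,7])
Positions where it holds: {3, 7} → 2.

2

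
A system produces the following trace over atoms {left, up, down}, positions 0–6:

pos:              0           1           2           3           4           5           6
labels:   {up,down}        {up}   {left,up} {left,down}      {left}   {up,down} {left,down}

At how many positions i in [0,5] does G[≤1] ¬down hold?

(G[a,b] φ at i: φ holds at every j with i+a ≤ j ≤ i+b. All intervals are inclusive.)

1

Evaluate at each i in [0,5]:
  i=0: ✗ (fails at j=0)
  i=1: ✓ (all of [1,2])
  i=2: ✗ (fails at j=3)
  i=3: ✗ (fails at j=3)
  i=4: ✗ (fails at j=5)
  i=5: ✗ (fails at j=5)
Positions where it holds: {1} → 1.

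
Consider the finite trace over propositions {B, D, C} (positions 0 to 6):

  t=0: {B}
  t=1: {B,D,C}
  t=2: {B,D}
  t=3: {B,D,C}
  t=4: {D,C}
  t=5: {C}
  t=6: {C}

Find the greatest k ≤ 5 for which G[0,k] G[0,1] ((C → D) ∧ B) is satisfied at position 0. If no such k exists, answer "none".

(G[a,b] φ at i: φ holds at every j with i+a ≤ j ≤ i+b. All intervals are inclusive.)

G[0,1] ((C → D) ∧ B) must hold from j=0 onward; find where it first fails.
  j=0: holds
  j=1: holds
  j=2: holds
  j=3: fails
Holds on [0,2], so largest k = 2.

2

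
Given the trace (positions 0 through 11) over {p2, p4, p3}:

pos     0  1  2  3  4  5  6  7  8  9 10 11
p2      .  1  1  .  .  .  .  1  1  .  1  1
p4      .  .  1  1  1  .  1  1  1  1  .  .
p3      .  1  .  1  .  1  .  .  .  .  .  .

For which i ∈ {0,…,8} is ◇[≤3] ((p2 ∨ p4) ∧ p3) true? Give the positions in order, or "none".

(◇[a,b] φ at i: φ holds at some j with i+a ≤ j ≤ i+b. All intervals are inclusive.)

0, 1, 2, 3

Evaluate at each i in [0,8]:
  i=0: ✓ (witness j=1)
  i=1: ✓ (witness j=1)
  i=2: ✓ (witness j=3)
  i=3: ✓ (witness j=3)
  i=4: ✗ (none in [4,7])
  i=5: ✗ (none in [5,8])
  i=6: ✗ (none in [6,9])
  i=7: ✗ (none in [7,10])
  i=8: ✗ (none in [8,11])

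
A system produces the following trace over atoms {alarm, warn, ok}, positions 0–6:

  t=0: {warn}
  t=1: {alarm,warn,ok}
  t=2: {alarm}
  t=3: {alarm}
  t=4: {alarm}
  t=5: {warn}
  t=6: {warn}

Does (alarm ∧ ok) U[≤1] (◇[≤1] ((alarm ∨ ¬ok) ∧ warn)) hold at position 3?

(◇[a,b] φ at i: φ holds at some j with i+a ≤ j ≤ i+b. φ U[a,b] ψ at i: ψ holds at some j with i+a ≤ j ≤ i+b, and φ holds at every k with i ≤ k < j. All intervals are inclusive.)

Does not hold

Need some j in [3,4] with ◇[≤1] ((alarm ∨ ¬ok) ∧ warn), and (alarm ∧ ok) at every k in [3,j-1].
  j=3: ◇[≤1] ((alarm ∨ ¬ok) ∧ warn) — fails (none in [3,4]).
  j=4: ◇[≤1] ((alarm ∨ ¬ok) ∧ warn) holds, but (alarm ∧ ok) fails at k=3 → not this j.
No j in the window works → until fails.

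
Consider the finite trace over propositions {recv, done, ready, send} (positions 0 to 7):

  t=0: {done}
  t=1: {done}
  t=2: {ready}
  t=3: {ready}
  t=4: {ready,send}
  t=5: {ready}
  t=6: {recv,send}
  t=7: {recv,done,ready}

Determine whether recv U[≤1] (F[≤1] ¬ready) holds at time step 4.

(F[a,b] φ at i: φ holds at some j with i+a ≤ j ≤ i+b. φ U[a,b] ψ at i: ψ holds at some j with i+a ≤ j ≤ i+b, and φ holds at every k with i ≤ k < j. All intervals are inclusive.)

No

Need some j in [4,5] with F[≤1] ¬ready, and recv at every k in [4,j-1].
  j=4: F[≤1] ¬ready — fails (none in [4,5]).
  j=5: F[≤1] ¬ready holds, but recv fails at k=4 → not this j.
No j in the window works → until fails.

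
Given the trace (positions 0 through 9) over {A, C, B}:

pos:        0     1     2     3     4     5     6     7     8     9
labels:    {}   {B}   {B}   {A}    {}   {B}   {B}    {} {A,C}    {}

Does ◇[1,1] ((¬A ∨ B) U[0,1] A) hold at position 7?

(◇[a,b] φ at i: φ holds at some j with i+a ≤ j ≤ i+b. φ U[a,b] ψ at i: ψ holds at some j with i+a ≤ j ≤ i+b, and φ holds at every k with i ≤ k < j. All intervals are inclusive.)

True

Check ((¬A ∨ B) U[0,1] A) at each j in [8,8]:
  j=8: holds
Found at j=8 → formula holds.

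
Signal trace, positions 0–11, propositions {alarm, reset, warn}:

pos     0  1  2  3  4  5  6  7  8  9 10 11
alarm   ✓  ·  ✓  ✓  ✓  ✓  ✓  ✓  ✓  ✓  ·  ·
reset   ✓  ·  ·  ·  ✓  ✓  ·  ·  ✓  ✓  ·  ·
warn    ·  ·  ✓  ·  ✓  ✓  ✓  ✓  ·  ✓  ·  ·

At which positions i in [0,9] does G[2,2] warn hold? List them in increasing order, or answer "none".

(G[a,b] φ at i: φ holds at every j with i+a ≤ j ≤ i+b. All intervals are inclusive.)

0, 2, 3, 4, 5, 7

Evaluate at each i in [0,9]:
  i=0: ✓ (all of [2,2])
  i=1: ✗ (fails at j=3)
  i=2: ✓ (all of [4,4])
  i=3: ✓ (all of [5,5])
  i=4: ✓ (all of [6,6])
  i=5: ✓ (all of [7,7])
  i=6: ✗ (fails at j=8)
  i=7: ✓ (all of [9,9])
  i=8: ✗ (fails at j=10)
  i=9: ✗ (fails at j=11)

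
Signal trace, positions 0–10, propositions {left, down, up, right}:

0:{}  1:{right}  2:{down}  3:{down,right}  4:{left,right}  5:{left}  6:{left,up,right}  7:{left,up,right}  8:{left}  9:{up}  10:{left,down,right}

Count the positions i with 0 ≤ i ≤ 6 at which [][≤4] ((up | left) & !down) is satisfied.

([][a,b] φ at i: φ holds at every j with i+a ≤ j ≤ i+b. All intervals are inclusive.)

2

Evaluate at each i in [0,6]:
  i=0: ✗ (fails at j=0)
  i=1: ✗ (fails at j=1)
  i=2: ✗ (fails at j=2)
  i=3: ✗ (fails at j=3)
  i=4: ✓ (all of [4,8])
  i=5: ✓ (all of [5,9])
  i=6: ✗ (fails at j=10)
Positions where it holds: {4, 5} → 2.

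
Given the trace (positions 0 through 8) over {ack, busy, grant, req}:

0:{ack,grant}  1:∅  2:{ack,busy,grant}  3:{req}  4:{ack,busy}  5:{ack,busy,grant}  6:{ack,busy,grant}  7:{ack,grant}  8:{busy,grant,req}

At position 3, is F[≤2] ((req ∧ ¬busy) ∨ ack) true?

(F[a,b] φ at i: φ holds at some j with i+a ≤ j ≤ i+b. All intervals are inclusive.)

Holds

Check ((req ∧ ¬busy) ∨ ack) at each j in [3,5]:
  j=3: true
  j=4: true
  j=5: true
Found at j=3 → formula holds.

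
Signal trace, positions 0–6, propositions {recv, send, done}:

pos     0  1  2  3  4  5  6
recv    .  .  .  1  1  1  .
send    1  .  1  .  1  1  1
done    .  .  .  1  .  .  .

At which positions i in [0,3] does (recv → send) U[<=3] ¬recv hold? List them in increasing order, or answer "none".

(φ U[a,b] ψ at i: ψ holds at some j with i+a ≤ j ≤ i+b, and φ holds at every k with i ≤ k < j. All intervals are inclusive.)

Evaluate at each i in [0,3]:
  i=0: ✓ (rhs at j=0)
  i=1: ✓ (rhs at j=1)
  i=2: ✓ (rhs at j=2)
  i=3: ✗ (lhs fails at k=3 before rhs at j=6)

0, 1, 2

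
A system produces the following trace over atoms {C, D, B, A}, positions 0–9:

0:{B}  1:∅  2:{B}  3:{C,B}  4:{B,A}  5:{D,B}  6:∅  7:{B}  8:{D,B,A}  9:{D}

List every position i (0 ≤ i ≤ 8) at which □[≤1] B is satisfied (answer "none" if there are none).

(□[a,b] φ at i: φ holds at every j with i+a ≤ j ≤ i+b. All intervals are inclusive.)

Evaluate at each i in [0,8]:
  i=0: ✗ (fails at j=1)
  i=1: ✗ (fails at j=1)
  i=2: ✓ (all of [2,3])
  i=3: ✓ (all of [3,4])
  i=4: ✓ (all of [4,5])
  i=5: ✗ (fails at j=6)
  i=6: ✗ (fails at j=6)
  i=7: ✓ (all of [7,8])
  i=8: ✗ (fails at j=9)

2, 3, 4, 7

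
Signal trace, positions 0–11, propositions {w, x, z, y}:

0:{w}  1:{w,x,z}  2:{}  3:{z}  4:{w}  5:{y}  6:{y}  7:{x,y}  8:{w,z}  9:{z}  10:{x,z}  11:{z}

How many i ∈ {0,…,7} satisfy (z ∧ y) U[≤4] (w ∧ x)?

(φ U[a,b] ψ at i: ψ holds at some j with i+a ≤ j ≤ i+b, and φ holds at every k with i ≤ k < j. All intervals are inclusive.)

Evaluate at each i in [0,7]:
  i=0: ✗ (lhs fails at k=0 before rhs at j=1)
  i=1: ✓ (rhs at j=1)
  i=2: ✗ (no rhs in [2,6])
  i=3: ✗ (no rhs in [3,7])
  i=4: ✗ (no rhs in [4,8])
  i=5: ✗ (no rhs in [5,9])
  i=6: ✗ (no rhs in [6,10])
  i=7: ✗ (no rhs in [7,11])
Positions where it holds: {1} → 1.

1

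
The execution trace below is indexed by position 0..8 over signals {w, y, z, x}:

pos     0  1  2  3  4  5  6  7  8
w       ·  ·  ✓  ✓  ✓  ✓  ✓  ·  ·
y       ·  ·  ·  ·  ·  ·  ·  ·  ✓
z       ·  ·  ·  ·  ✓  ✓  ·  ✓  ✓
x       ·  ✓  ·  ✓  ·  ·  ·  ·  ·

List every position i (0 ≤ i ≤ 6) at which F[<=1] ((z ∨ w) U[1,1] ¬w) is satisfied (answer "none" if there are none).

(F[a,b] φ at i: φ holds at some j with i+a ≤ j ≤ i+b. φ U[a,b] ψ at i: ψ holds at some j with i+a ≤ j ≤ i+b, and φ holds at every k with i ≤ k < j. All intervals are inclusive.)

5, 6

Evaluate at each i in [0,6]:
  i=0: ✗ (none in [0,1])
  i=1: ✗ (none in [1,2])
  i=2: ✗ (none in [2,3])
  i=3: ✗ (none in [3,4])
  i=4: ✗ (none in [4,5])
  i=5: ✓ (witness j=6)
  i=6: ✓ (witness j=6)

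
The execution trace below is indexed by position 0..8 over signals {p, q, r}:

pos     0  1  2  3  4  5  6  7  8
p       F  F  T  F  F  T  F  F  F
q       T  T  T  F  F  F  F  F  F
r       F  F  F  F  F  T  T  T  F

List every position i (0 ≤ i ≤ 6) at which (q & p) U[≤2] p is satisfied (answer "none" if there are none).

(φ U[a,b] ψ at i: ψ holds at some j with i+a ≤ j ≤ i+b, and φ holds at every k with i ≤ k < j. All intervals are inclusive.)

2, 5

Evaluate at each i in [0,6]:
  i=0: ✗ (lhs fails at k=0 before rhs at j=2)
  i=1: ✗ (lhs fails at k=1 before rhs at j=2)
  i=2: ✓ (rhs at j=2)
  i=3: ✗ (lhs fails at k=3 before rhs at j=5)
  i=4: ✗ (lhs fails at k=4 before rhs at j=5)
  i=5: ✓ (rhs at j=5)
  i=6: ✗ (no rhs in [6,8])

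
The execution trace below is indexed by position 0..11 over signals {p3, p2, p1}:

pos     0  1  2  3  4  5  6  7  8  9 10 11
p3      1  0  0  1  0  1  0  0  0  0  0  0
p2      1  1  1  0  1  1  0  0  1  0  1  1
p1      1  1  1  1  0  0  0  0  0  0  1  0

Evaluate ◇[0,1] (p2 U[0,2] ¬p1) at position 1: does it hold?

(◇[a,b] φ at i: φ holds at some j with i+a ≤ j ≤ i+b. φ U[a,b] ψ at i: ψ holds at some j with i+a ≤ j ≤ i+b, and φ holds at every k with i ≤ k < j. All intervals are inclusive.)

False

Check (p2 U[0,2] ¬p1) at each j in [1,2]:
  j=1: fails
  j=2: fails
No position in the window satisfies it → formula fails.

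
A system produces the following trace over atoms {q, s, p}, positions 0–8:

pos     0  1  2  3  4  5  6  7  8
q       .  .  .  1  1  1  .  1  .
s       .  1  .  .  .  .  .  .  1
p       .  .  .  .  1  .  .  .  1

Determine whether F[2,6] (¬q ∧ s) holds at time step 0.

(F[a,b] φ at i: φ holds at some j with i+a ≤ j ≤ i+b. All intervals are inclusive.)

Check (¬q ∧ s) at each j in [2,6]:
  j=2: false
  j=3: false
  j=4: false
  j=5: false
  j=6: false
No position in the window satisfies it → formula fails.

No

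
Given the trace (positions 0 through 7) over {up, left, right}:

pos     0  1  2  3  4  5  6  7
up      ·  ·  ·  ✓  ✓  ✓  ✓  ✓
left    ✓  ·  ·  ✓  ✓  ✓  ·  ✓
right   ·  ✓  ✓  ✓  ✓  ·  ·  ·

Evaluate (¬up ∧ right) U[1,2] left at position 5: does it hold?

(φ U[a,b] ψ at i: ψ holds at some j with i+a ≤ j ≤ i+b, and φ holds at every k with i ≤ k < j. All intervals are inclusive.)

Need some j in [6,7] with left, and (¬up ∧ right) at every k in [5,j-1].
  j=6: left false.
  j=7: left holds, but (¬up ∧ right) fails at k=5 → not this j.
No j in the window works → until fails.

False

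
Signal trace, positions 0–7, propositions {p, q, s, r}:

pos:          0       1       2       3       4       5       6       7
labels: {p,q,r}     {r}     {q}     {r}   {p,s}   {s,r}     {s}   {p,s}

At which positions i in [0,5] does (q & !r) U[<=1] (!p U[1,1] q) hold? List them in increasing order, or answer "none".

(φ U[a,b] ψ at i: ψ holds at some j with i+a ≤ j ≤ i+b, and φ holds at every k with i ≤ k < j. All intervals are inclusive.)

Evaluate at each i in [0,5]:
  i=0: ✗ (lhs fails at k=0 before rhs at j=1)
  i=1: ✓ (rhs at j=1)
  i=2: ✗ (no rhs in [2,3])
  i=3: ✗ (no rhs in [3,4])
  i=4: ✗ (no rhs in [4,5])
  i=5: ✗ (no rhs in [5,6])

1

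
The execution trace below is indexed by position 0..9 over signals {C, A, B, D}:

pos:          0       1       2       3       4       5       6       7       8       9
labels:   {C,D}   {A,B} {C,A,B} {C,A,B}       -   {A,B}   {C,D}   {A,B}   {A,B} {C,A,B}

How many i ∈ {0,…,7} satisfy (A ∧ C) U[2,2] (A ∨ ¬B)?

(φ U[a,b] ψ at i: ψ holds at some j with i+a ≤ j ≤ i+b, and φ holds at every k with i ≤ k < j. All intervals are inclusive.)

1

Evaluate at each i in [0,7]:
  i=0: ✗ (lhs fails at k=0 before rhs at j=2)
  i=1: ✗ (lhs fails at k=1 before rhs at j=3)
  i=2: ✓ (rhs at j=4; lhs holds on [2,3])
  i=3: ✗ (lhs fails at k=4 before rhs at j=5)
  i=4: ✗ (lhs fails at k=4 before rhs at j=6)
  i=5: ✗ (lhs fails at k=5 before rhs at j=7)
  i=6: ✗ (lhs fails at k=6 before rhs at j=8)
  i=7: ✗ (lhs fails at k=7 before rhs at j=9)
Positions where it holds: {2} → 1.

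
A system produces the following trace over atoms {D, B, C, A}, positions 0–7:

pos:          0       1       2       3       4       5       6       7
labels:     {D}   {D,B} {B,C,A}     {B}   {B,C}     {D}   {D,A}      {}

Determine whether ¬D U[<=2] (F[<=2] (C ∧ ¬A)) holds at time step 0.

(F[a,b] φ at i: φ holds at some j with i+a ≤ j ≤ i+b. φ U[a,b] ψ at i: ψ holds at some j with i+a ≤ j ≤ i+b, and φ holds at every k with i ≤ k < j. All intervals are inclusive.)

Need some j in [0,2] with F[<=2] (C ∧ ¬A), and ¬D at every k in [0,j-1].
  j=0: F[<=2] (C ∧ ¬A) — fails (none in [0,2]).
  j=1: F[<=2] (C ∧ ¬A) — fails (none in [1,3]).
  j=2: F[<=2] (C ∧ ¬A) holds, but ¬D fails at k=0 → not this j.
No j in the window works → until fails.

False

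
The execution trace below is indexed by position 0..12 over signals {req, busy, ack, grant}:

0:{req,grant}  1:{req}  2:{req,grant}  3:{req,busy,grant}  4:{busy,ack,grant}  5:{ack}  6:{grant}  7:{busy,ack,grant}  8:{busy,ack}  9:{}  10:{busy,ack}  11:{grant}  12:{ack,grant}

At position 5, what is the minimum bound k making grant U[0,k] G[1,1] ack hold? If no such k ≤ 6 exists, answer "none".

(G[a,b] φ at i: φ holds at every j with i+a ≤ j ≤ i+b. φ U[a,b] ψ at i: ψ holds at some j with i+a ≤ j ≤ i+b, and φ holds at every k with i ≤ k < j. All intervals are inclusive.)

none

Need earliest j ≥ 5 with G[1,1] ack, and grant at every k in [5,j-1].
  j=5: rhs fails.
  j=6: rhs holds but lhs fails at k=5.
  j=7: rhs holds but lhs fails at k=5.
  j=8: rhs fails.
  j=9: rhs holds but lhs fails at k=5.
  j=10: rhs fails.
  j=11: rhs holds but lhs fails at k=5.
No witness within the range → none.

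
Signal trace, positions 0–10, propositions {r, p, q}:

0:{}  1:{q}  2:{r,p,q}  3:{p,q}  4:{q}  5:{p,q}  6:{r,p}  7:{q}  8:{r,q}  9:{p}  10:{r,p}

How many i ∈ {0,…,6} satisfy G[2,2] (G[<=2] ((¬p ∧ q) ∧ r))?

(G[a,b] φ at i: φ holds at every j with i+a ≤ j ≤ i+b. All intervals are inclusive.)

Evaluate at each i in [0,6]:
  i=0: ✗ (fails at j=2)
  i=1: ✗ (fails at j=3)
  i=2: ✗ (fails at j=4)
  i=3: ✗ (fails at j=5)
  i=4: ✗ (fails at j=6)
  i=5: ✗ (fails at j=7)
  i=6: ✗ (fails at j=8)
Positions where it holds: {} → 0.

0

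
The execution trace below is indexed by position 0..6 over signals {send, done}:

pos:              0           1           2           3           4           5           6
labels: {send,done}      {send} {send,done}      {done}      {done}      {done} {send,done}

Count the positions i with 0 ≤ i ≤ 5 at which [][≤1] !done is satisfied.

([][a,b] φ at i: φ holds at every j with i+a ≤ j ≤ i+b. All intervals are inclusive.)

0

Evaluate at each i in [0,5]:
  i=0: ✗ (fails at j=0)
  i=1: ✗ (fails at j=2)
  i=2: ✗ (fails at j=2)
  i=3: ✗ (fails at j=3)
  i=4: ✗ (fails at j=4)
  i=5: ✗ (fails at j=5)
Positions where it holds: {} → 0.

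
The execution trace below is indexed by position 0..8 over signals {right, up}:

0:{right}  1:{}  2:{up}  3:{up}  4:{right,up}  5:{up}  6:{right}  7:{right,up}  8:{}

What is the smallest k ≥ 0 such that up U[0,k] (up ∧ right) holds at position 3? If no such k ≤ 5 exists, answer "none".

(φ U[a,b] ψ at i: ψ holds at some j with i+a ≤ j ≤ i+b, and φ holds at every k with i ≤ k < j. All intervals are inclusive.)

1

Need earliest j ≥ 3 with (up ∧ right), and up at every k in [3,j-1].
  j=3: rhs fails.
  j=4: rhs holds; lhs holds on [3,3]. k = 1.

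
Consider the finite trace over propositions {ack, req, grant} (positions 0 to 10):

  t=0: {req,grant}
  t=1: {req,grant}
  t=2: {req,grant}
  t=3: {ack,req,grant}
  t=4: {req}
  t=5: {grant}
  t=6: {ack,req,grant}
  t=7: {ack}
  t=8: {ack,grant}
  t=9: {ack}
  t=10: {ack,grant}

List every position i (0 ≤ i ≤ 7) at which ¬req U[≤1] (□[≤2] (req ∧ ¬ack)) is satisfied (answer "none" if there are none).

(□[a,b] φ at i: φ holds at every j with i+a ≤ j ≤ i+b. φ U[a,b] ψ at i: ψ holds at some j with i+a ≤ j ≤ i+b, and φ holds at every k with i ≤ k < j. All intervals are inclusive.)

0

Evaluate at each i in [0,7]:
  i=0: ✓ (rhs at j=0)
  i=1: ✗ (no rhs in [1,2])
  i=2: ✗ (no rhs in [2,3])
  i=3: ✗ (no rhs in [3,4])
  i=4: ✗ (no rhs in [4,5])
  i=5: ✗ (no rhs in [5,6])
  i=6: ✗ (no rhs in [6,7])
  i=7: ✗ (no rhs in [7,8])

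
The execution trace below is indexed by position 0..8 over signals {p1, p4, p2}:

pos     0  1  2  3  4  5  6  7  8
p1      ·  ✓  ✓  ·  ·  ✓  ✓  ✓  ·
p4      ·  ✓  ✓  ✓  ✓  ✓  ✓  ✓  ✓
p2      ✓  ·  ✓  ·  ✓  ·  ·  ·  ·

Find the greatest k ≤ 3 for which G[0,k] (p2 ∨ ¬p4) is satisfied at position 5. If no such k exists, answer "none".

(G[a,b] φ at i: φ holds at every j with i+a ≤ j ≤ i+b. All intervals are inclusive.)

(p2 ∨ ¬p4) must hold from j=5 onward; find where it first fails.
  j=5: fails → no k works.

none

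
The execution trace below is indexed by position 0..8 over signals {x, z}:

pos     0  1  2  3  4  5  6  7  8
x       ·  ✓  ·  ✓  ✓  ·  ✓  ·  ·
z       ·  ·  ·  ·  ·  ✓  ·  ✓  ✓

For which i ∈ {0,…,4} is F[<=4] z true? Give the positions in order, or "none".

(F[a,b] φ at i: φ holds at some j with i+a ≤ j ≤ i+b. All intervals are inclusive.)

1, 2, 3, 4

Evaluate at each i in [0,4]:
  i=0: ✗ (none in [0,4])
  i=1: ✓ (witness j=5)
  i=2: ✓ (witness j=5)
  i=3: ✓ (witness j=5)
  i=4: ✓ (witness j=5)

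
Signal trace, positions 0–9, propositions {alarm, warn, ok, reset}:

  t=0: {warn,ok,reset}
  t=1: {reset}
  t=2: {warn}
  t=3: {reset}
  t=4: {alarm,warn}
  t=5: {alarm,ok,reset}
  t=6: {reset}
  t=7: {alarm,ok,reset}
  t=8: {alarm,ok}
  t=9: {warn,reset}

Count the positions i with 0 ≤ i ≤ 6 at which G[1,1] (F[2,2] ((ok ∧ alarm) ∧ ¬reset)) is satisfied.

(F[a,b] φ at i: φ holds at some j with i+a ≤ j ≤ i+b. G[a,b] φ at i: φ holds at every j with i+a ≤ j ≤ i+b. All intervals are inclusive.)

Evaluate at each i in [0,6]:
  i=0: ✗ (fails at j=1)
  i=1: ✗ (fails at j=2)
  i=2: ✗ (fails at j=3)
  i=3: ✗ (fails at j=4)
  i=4: ✗ (fails at j=5)
  i=5: ✓ (all of [6,6])
  i=6: ✗ (fails at j=7)
Positions where it holds: {5} → 1.

1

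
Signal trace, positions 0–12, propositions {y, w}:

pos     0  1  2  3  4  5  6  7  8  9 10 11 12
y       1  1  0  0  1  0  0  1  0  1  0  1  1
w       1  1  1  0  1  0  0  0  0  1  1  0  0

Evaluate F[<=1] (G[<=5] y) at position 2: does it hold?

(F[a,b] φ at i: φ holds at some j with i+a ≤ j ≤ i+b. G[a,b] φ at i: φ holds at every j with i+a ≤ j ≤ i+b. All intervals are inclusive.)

False

Check G[<=5] y at each j in [2,3]:
  j=2: fails at 2
  j=3: fails at 3
No position in the window satisfies it → formula fails.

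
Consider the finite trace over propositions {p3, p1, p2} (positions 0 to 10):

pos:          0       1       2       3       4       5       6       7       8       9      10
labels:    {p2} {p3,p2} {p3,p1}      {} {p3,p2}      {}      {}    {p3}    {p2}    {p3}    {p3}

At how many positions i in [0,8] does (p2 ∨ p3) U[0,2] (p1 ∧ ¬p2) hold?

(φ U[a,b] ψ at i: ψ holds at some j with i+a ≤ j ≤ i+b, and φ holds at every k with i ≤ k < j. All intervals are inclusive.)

3

Evaluate at each i in [0,8]:
  i=0: ✓ (rhs at j=2; lhs holds on [0,1])
  i=1: ✓ (rhs at j=2; lhs holds on [1,1])
  i=2: ✓ (rhs at j=2)
  i=3: ✗ (no rhs in [3,5])
  i=4: ✗ (no rhs in [4,6])
  i=5: ✗ (no rhs in [5,7])
  i=6: ✗ (no rhs in [6,8])
  i=7: ✗ (no rhs in [7,9])
  i=8: ✗ (no rhs in [8,10])
Positions where it holds: {0, 1, 2} → 3.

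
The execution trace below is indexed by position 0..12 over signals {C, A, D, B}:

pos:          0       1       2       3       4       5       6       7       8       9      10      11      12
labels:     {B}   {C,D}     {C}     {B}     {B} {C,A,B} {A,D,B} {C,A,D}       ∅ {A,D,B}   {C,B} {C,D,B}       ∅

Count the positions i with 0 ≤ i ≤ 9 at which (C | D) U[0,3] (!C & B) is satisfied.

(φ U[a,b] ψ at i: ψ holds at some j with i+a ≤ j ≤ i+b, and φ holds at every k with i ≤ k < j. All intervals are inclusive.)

Evaluate at each i in [0,9]:
  i=0: ✓ (rhs at j=0)
  i=1: ✓ (rhs at j=3; lhs holds on [1,2])
  i=2: ✓ (rhs at j=3; lhs holds on [2,2])
  i=3: ✓ (rhs at j=3)
  i=4: ✓ (rhs at j=4)
  i=5: ✓ (rhs at j=6; lhs holds on [5,5])
  i=6: ✓ (rhs at j=6)
  i=7: ✗ (lhs fails at k=8 before rhs at j=9)
  i=8: ✗ (lhs fails at k=8 before rhs at j=9)
  i=9: ✓ (rhs at j=9)
Positions where it holds: {0, 1, 2, 3, 4, 5, 6, 9} → 8.

8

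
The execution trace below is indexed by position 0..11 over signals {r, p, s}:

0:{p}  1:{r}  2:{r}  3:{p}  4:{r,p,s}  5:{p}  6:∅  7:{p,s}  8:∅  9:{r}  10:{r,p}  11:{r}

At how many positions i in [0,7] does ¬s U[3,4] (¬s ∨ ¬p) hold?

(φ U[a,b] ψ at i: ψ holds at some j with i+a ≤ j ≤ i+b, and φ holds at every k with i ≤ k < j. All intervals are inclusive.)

Evaluate at each i in [0,7]:
  i=0: ✓ (rhs at j=3; lhs holds on [0,2])
  i=1: ✗ (lhs fails at k=4 before rhs at j=5)
  i=2: ✗ (lhs fails at k=4 before rhs at j=5)
  i=3: ✗ (lhs fails at k=4 before rhs at j=6)
  i=4: ✗ (lhs fails at k=4 before rhs at j=8)
  i=5: ✗ (lhs fails at k=7 before rhs at j=8)
  i=6: ✗ (lhs fails at k=7 before rhs at j=9)
  i=7: ✗ (lhs fails at k=7 before rhs at j=10)
Positions where it holds: {0} → 1.

1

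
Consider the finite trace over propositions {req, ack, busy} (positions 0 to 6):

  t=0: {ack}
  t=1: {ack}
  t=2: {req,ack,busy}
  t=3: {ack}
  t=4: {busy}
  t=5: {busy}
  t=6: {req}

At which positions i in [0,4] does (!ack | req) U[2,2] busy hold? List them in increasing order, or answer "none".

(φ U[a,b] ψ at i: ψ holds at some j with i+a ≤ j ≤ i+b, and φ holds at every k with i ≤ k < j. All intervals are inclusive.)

Evaluate at each i in [0,4]:
  i=0: ✗ (lhs fails at k=0 before rhs at j=2)
  i=1: ✗ (no rhs in [3,3])
  i=2: ✗ (lhs fails at k=3 before rhs at j=4)
  i=3: ✗ (lhs fails at k=3 before rhs at j=5)
  i=4: ✗ (no rhs in [6,6])

none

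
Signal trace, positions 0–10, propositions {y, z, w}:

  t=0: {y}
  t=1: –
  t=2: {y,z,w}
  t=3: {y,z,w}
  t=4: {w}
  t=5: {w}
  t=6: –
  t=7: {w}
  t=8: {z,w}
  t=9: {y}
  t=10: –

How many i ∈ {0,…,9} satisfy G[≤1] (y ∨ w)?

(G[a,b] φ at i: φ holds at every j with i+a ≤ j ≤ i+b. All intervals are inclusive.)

Evaluate at each i in [0,9]:
  i=0: ✗ (fails at j=1)
  i=1: ✗ (fails at j=1)
  i=2: ✓ (all of [2,3])
  i=3: ✓ (all of [3,4])
  i=4: ✓ (all of [4,5])
  i=5: ✗ (fails at j=6)
  i=6: ✗ (fails at j=6)
  i=7: ✓ (all of [7,8])
  i=8: ✓ (all of [8,9])
  i=9: ✗ (fails at j=10)
Positions where it holds: {2, 3, 4, 7, 8} → 5.

5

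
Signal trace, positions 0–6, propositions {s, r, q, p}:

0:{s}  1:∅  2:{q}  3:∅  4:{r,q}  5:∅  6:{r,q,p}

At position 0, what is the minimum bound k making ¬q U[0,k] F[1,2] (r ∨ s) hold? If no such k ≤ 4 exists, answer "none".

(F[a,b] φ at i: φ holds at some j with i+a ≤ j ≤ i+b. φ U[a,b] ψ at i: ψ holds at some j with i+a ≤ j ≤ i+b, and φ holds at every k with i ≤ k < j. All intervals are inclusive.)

2

Need earliest j ≥ 0 with F[1,2] (r ∨ s), and ¬q at every k in [0,j-1].
  j=0: rhs fails.
  j=1: rhs fails.
  j=2: rhs holds; lhs holds on [0,1]. k = 2.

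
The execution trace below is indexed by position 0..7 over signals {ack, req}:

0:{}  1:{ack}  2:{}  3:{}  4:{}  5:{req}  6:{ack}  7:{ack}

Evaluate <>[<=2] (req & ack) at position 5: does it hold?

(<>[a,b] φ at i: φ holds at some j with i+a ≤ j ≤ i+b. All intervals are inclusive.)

Check (req & ack) at each j in [5,7]:
  j=5: false
  j=6: false
  j=7: false
No position in the window satisfies it → formula fails.

No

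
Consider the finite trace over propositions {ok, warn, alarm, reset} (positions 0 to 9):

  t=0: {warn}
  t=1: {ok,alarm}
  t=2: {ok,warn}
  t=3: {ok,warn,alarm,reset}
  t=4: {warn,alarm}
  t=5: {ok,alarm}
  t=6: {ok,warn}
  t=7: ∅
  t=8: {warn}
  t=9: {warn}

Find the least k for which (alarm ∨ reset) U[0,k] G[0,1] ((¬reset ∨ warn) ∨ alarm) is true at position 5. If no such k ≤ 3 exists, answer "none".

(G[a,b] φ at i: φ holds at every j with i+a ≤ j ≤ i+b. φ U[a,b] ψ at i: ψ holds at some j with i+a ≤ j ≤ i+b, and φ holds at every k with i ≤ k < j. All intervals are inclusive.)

Need earliest j ≥ 5 with G[0,1] ((¬reset ∨ warn) ∨ alarm), and (alarm ∨ reset) at every k in [5,j-1].
  j=5: rhs holds (empty prefix). k = 0.

0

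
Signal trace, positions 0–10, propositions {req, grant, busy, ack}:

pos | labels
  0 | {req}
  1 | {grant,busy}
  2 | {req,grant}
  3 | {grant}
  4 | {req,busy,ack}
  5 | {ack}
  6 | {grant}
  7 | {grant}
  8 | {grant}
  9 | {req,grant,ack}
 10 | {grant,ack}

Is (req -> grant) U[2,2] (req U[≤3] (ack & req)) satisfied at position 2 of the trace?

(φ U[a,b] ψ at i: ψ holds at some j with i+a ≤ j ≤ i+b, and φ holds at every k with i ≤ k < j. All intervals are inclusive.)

Need some j in [4,4] with (req U[≤3] (ack & req)), and (req -> grant) at every k in [2,j-1].
  j=4: (req U[≤3] (ack & req)) holds; (req -> grant) holds at every k in [2,3] → satisfied.

True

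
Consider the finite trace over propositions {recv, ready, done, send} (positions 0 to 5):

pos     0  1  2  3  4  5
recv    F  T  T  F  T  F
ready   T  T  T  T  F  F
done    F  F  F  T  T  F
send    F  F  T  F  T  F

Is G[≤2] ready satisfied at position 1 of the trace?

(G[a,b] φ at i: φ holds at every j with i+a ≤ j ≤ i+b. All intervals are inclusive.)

Holds

Check ready at every j in [1,3]:
  j=1: true
  j=2: true
  j=3: true
All positions satisfy it → formula holds.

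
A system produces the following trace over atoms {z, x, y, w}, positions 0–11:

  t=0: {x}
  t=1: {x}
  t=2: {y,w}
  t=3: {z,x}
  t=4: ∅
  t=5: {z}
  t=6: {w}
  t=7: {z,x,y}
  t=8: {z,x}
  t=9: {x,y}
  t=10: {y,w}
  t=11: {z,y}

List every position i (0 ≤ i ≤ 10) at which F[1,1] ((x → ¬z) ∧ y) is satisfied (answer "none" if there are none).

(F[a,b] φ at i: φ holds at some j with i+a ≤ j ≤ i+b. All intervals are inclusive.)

Evaluate at each i in [0,10]:
  i=0: ✗ (none in [1,1])
  i=1: ✓ (witness j=2)
  i=2: ✗ (none in [3,3])
  i=3: ✗ (none in [4,4])
  i=4: ✗ (none in [5,5])
  i=5: ✗ (none in [6,6])
  i=6: ✗ (none in [7,7])
  i=7: ✗ (none in [8,8])
  i=8: ✓ (witness j=9)
  i=9: ✓ (witness j=10)
  i=10: ✓ (witness j=11)

1, 8, 9, 10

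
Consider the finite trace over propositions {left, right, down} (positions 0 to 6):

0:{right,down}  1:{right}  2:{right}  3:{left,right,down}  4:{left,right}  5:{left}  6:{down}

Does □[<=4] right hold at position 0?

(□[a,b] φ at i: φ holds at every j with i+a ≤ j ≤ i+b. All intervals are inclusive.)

Check right at every j in [0,4]:
  j=0: true
  j=1: true
  j=2: true
  j=3: true
  j=4: true
All positions satisfy it → formula holds.

Yes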